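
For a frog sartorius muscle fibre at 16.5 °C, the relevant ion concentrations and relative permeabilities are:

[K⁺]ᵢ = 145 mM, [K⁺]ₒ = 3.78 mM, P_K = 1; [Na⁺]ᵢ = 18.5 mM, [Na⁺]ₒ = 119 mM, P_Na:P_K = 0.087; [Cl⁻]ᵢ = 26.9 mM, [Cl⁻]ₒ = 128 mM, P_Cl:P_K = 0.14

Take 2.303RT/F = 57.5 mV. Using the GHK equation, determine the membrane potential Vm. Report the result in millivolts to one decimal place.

Vm = 57.5 · log₁₀[(Σ P·[cation]ₒ + Σ P·[anion]ᵢ) / (Σ P·[cation]ᵢ + Σ P·[anion]ₒ)]
Numerator = 1×3.78 + 0.087×119 + 0.14×26.9 = 17.9
Denominator = 1×145 + 0.087×18.5 + 0.14×128 = 164.5
Vm = 57.5 · log₁₀(0.10879) = 57.5 × (-0.9634) = -55.40 mV

-55.4 mV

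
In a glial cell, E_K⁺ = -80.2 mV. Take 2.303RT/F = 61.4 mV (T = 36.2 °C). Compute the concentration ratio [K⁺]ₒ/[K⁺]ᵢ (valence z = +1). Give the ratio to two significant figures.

log₁₀([out]/[in]) = E·z/(61.4) = -80.2 × 1 / 61.4 = -1.3062
[out]/[in] = 10^(-1.3062) = 0.04941

0.049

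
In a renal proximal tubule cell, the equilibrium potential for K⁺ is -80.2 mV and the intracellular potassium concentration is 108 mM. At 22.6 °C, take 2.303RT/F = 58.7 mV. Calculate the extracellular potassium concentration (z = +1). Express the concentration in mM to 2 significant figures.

4.6 mM

Nernst: E = (58.7/1) · log₁₀([out]/[in]), so log₁₀([out]/[in]) = -80.2 × 1 / 58.7 = -1.3663.
[out]/[in] = 10^(-1.3663) = 0.04303.
[out] = 0.04303 × 108 = 4.647 mM.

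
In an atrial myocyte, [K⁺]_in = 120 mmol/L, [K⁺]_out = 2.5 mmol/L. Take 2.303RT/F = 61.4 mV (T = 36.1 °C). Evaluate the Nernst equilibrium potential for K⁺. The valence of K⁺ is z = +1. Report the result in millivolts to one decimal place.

E = (61.4/z) · log₁₀([K⁺]_out/[K⁺]_in) with z = +1.
= (61.4/1) · log₁₀(2.5/120) = 61.40 · log₁₀(0.02083)
= 61.40 · (-1.6812) = -103.23 mV

-103.2 mV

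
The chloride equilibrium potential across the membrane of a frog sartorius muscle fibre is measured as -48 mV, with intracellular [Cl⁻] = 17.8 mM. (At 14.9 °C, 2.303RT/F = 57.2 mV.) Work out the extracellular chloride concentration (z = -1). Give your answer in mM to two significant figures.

120 mM

Nernst: E = (57.2/-1) · log₁₀([out]/[in]), so log₁₀([out]/[in]) = -48.0 × -1 / 57.2 = 0.8392.
[out]/[in] = 10^(0.8392) = 6.905.
[out] = 6.905 × 17.8 = 122.9 mM.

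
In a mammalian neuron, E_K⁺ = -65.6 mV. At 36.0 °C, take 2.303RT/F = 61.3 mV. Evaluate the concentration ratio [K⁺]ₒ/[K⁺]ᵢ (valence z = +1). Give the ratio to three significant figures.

log₁₀([out]/[in]) = E·z/(61.3) = -65.6 × 1 / 61.3 = -1.0701
[out]/[in] = 10^(-1.0701) = 0.08509

0.0851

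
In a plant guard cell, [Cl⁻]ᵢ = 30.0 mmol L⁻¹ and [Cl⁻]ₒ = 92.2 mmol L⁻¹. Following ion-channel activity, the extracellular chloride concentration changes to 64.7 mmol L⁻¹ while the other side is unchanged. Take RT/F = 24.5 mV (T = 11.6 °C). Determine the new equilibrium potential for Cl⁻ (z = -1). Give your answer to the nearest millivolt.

-19 mV

After the shift: [Cl⁻]_out = 64.7, [Cl⁻]_in = 30.0 mmol L⁻¹.
E_new = (24.5/-1)·ln(64.7/30.0) = -24.50 · (0.7686) = -18.83 mV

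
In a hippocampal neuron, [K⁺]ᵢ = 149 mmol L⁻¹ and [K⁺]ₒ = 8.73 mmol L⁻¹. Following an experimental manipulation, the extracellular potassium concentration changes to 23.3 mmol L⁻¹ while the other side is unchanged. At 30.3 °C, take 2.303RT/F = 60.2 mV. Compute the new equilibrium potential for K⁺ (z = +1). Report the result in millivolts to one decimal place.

After the shift: [K⁺]_out = 23.3, [K⁺]_in = 149 mmol L⁻¹.
E_new = (60.2/1)·log₁₀(23.3/149) = 60.20 · (-0.8058) = -48.51 mV

-48.5 mV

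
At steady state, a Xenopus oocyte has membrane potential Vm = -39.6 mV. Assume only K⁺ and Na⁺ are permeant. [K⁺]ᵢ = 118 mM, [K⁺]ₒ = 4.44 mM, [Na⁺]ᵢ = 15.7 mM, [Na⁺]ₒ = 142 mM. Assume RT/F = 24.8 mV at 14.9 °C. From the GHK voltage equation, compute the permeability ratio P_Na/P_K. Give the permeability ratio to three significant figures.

Let α = P_Na/P_K. GHK: Vm = 24.8·ln[(Kₒ + α·Naₒ)/(Kᵢ + α·Naᵢ)].
e^(Vm/24.8) = e^(-39.6/24.8) = 0.20255
So 0.20255·(Kᵢ + α·Naᵢ) = Kₒ + α·Naₒ → α = (0.20255·118.0 − 4.44) / (142.0 − 0.20255·15.7)
α = (23.9 − 4.44) / (142.0 − 3.18) = 19.46/138.8 = 0.1402

0.140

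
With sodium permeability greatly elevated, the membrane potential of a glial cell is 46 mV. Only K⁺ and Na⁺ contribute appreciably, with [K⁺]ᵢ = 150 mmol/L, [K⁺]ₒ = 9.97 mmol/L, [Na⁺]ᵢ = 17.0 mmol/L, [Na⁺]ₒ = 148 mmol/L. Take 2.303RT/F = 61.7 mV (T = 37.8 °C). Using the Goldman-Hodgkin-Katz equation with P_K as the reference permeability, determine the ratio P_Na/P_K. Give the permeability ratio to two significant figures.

Let α = P_Na/P_K. GHK: Vm = 61.7·log₁₀[(Kₒ + α·Naₒ)/(Kᵢ + α·Naᵢ)].
10^(Vm/61.7) = 10^(46.0/61.7) = 5.566
So 5.566·(Kᵢ + α·Naᵢ) = Kₒ + α·Naₒ → α = (5.566·150.0 − 9.97) / (148.0 − 5.566·17.0)
α = (834.9 − 9.97) / (148.0 − 94.62) = 824.9/53.38 = 15.45

15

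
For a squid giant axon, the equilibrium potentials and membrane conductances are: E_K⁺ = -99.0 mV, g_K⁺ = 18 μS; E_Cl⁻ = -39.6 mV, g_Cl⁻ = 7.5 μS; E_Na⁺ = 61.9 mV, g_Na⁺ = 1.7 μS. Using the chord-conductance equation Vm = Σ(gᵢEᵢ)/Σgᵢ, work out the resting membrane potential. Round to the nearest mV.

Σ gᵢEᵢ = 18·(-99.0) + 7.5·(-39.6) + 1.7·(61.9) = -1973.77
Σ gᵢ = 18 + 7.5 + 1.7 = 27.2
Vm = -1973.77 / 27.2 = -72.57 mV

-73 mV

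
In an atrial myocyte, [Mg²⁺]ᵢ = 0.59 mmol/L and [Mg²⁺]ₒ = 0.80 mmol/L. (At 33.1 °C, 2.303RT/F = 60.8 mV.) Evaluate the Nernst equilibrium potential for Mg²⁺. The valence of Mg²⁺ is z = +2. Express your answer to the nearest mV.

E = (60.8/z) · log₁₀([Mg²⁺]_out/[Mg²⁺]_in) with z = +2.
= (60.8/2) · log₁₀(0.80/0.59) = 30.40 · log₁₀(1.356)
= 30.40 · (0.1322) = 4.02 mV

4 mV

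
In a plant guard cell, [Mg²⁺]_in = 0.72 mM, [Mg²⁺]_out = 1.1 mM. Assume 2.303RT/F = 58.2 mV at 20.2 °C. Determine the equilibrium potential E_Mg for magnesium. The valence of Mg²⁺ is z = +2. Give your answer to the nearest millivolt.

E = (58.2/z) · log₁₀([Mg²⁺]_out/[Mg²⁺]_in) with z = +2.
= (58.2/2) · log₁₀(1.1/0.72) = 29.10 · log₁₀(1.528)
= 29.10 · (0.1841) = 5.36 mV

5 mV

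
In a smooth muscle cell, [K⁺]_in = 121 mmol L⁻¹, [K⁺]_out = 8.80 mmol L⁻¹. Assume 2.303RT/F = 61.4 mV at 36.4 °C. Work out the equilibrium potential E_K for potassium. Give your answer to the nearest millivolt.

E = (61.4/z) · log₁₀([K⁺]_out/[K⁺]_in) with z = +1.
= (61.4/1) · log₁₀(8.80/121) = 61.40 · log₁₀(0.07273)
= 61.40 · (-1.1383) = -69.89 mV

-70 mV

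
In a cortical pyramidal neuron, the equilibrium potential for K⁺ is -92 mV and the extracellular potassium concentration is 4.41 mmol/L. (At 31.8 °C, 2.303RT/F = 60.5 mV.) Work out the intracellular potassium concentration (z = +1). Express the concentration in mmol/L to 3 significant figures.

Nernst: E = (60.5/1) · log₁₀([out]/[in]), so log₁₀([out]/[in]) = -92.0 × 1 / 60.5 = -1.5207.
[out]/[in] = 10^(-1.5207) = 0.03015.
[in] = 4.41 / 0.03015 = 146.3 mmol/L.

146 mmol/L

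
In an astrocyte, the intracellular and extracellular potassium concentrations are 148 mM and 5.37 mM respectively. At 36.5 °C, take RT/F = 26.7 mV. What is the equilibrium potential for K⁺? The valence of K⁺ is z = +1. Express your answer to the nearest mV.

-89 mV

E = (26.7/z) · ln([K⁺]_out/[K⁺]_in) with z = +1.
= (26.7/1) · ln(5.37/148) = 26.70 · ln(0.03628)
= 26.70 · (-3.3164) = -88.55 mV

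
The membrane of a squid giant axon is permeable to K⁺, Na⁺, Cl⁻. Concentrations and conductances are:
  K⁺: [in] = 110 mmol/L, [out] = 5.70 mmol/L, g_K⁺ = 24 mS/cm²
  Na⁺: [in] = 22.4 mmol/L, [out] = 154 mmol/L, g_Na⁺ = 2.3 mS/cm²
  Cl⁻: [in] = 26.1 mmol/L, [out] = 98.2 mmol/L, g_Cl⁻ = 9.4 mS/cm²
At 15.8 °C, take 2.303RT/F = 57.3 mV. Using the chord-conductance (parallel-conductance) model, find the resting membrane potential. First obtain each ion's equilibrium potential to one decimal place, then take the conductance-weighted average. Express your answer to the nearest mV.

E_K⁺ = (57.3/1)·log₁₀(5.70/110) = -73.7 mV
E_Na⁺ = (57.3/1)·log₁₀(154/22.4) = 48.0 mV
E_Cl⁻ = (57.3/-1)·log₁₀(98.2/26.1) = -33.0 mV
Vm = (Σ gᵢEᵢ)/(Σ gᵢ) = (24·-73.7 + 2.3·48.0 + 9.4·-33.0) / (24 + 2.3 + 9.4)
= -1968.60 / 35.7 = -55.14 mV

-55 mV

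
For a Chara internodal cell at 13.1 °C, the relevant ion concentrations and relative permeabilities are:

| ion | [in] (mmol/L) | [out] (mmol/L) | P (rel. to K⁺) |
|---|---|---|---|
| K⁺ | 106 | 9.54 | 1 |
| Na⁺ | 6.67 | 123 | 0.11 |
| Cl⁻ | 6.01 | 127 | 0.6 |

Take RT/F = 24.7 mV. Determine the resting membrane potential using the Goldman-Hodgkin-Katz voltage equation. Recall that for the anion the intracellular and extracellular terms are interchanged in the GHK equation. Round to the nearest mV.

Vm = 24.7 · ln[(Σ P·[cation]ₒ + Σ P·[anion]ᵢ) / (Σ P·[cation]ᵢ + Σ P·[anion]ₒ)]
Numerator = 1×9.54 + 0.11×123 + 0.6×6.01 = 26.68
Denominator = 1×106 + 0.11×6.67 + 0.6×127 = 182.9
Vm = 24.7 · ln(0.14582) = 24.7 × (-1.9254) = -47.56 mV

-48 mV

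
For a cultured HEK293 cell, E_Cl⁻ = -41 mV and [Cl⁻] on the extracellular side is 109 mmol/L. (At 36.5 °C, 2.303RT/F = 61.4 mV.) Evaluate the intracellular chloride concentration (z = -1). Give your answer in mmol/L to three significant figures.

Nernst: E = (61.4/-1) · log₁₀([out]/[in]), so log₁₀([out]/[in]) = -41.0 × -1 / 61.4 = 0.6678.
[out]/[in] = 10^(0.6678) = 4.653.
[in] = 109 / 4.653 = 23.42 mmol/L.

23.4 mmol/L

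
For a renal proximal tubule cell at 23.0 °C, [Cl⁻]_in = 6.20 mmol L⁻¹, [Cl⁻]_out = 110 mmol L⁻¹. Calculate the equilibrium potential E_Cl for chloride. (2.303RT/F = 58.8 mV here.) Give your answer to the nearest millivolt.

-73 mV

E = (58.8/z) · log₁₀([Cl⁻]_out/[Cl⁻]_in) with z = -1.
For an anion, dividing by z = -1 reverses the sign.
= (58.8/-1) · log₁₀(110/6.20) = -58.80 · log₁₀(17.74)
= -58.80 · (1.2490) = -73.44 mV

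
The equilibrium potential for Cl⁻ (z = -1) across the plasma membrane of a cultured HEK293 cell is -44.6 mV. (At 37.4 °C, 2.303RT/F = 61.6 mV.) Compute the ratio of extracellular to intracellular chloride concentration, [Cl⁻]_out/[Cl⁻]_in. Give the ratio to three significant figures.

log₁₀([out]/[in]) = E·z/(61.6) = -44.6 × -1 / 61.6 = 0.7240
[out]/[in] = 10^(0.7240) = 5.297

5.30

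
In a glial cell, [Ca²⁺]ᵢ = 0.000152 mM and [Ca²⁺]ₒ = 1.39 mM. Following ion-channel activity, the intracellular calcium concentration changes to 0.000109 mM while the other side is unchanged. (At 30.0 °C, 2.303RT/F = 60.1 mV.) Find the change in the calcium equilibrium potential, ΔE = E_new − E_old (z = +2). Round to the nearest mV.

E_old = (60.1/2)·log₁₀(1.39/0.000152) = 119.03 mV
E_new = (60.1/2)·log₁₀(1.39/0.000109) = 123.37 mV
ΔE = 123.37 − (119.03) = 4.34 mV

4 mV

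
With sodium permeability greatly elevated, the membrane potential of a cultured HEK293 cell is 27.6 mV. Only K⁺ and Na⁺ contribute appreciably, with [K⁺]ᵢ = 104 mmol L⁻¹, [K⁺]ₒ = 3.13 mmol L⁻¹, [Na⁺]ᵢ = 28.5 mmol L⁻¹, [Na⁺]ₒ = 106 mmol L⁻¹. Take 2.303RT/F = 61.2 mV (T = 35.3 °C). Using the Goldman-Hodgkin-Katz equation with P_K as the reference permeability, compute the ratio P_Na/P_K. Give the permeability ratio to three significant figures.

11.4

Let α = P_Na/P_K. GHK: Vm = 61.2·log₁₀[(Kₒ + α·Naₒ)/(Kᵢ + α·Naᵢ)].
10^(Vm/61.2) = 10^(27.6/61.2) = 2.8248
So 2.8248·(Kᵢ + α·Naᵢ) = Kₒ + α·Naₒ → α = (2.8248·104.0 − 3.13) / (106.0 − 2.8248·28.5)
α = (293.8 − 3.13) / (106.0 − 80.51) = 290.6/25.49 = 11.4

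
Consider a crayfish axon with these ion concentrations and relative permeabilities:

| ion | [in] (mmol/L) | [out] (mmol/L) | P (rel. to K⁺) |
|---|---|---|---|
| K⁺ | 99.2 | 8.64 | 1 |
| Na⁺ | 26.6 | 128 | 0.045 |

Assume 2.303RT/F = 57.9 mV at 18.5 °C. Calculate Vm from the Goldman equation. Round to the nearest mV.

Vm = 57.9 · log₁₀[(Σ P·[cation]ₒ + Σ P·[anion]ᵢ) / (Σ P·[cation]ᵢ + Σ P·[anion]ₒ)]
Numerator = 1×8.64 + 0.045×128 = 14.4
Denominator = 1×99.2 + 0.045×26.6 = 100.4
Vm = 57.9 · log₁₀(0.14343) = 57.9 × (-0.8434) = -48.83 mV

-49 mV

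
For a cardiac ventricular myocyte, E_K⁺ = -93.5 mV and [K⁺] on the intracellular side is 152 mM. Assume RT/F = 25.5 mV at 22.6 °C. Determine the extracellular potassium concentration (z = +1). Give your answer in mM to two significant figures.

Nernst: E = (25.5/1) · ln([out]/[in]), so ln([out]/[in]) = -93.5 × 1 / 25.5 = -3.6667.
[out]/[in] = e^(-3.6667) = 0.02556.
[out] = 0.02556 × 152 = 3.885 mM.

3.9 mM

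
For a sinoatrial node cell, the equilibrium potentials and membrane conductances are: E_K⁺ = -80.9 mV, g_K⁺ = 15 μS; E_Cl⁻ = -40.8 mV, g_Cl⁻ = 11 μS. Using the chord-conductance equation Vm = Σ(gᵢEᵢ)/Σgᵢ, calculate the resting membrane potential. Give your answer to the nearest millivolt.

-64 mV

Σ gᵢEᵢ = 15·(-80.9) + 11·(-40.8) = -1662.30
Σ gᵢ = 15 + 11 = 26
Vm = -1662.30 / 26 = -63.93 mV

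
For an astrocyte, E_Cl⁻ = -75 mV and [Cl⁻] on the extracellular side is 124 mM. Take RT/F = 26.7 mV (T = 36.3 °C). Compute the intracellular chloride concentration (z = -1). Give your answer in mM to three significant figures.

Nernst: E = (26.7/-1) · ln([out]/[in]), so ln([out]/[in]) = -75.0 × -1 / 26.7 = 2.8090.
[out]/[in] = e^(2.8090) = 16.59.
[in] = 124 / 16.59 = 7.473 mM.

7.47 mM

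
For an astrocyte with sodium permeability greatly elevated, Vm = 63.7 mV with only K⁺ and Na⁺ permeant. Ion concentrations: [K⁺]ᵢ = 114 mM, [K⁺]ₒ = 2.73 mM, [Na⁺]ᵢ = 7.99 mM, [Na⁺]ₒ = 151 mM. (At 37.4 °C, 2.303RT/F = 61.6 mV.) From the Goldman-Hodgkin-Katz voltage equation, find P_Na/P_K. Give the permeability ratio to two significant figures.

19

Let α = P_Na/P_K. GHK: Vm = 61.6·log₁₀[(Kₒ + α·Naₒ)/(Kᵢ + α·Naᵢ)].
10^(Vm/61.6) = 10^(63.7/61.6) = 10.817
So 10.817·(Kᵢ + α·Naᵢ) = Kₒ + α·Naₒ → α = (10.817·114.0 − 2.73) / (151.0 − 10.817·7.99)
α = (1233 − 2.73) / (151.0 − 86.42) = 1230/64.58 = 19.05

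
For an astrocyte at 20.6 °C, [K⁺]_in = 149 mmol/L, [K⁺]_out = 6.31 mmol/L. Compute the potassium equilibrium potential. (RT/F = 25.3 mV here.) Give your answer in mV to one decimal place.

-80.0 mV

E = (25.3/z) · ln([K⁺]_out/[K⁺]_in) with z = +1.
= (25.3/1) · ln(6.31/149) = 25.30 · ln(0.04235)
= 25.30 · (-3.1618) = -79.99 mV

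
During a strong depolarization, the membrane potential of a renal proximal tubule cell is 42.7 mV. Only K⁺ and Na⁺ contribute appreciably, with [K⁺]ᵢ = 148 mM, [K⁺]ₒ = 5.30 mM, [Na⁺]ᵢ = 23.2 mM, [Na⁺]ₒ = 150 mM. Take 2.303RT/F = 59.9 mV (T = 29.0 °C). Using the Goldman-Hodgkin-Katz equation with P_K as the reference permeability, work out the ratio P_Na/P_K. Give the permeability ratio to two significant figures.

25

Let α = P_Na/P_K. GHK: Vm = 59.9·log₁₀[(Kₒ + α·Naₒ)/(Kᵢ + α·Naᵢ)].
10^(Vm/59.9) = 10^(42.7/59.9) = 5.1624
So 5.1624·(Kᵢ + α·Naᵢ) = Kₒ + α·Naₒ → α = (5.1624·148.0 − 5.3) / (150.0 − 5.1624·23.2)
α = (764 − 5.3) / (150.0 − 119.8) = 758.7/30.23 = 25.1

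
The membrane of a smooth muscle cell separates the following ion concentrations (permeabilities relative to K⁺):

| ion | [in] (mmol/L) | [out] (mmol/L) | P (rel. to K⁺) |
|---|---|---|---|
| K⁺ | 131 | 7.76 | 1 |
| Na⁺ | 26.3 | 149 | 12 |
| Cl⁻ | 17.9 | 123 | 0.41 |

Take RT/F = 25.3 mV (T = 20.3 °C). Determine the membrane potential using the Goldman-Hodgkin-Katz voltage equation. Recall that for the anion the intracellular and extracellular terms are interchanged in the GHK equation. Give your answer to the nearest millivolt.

33 mV

Vm = 25.3 · ln[(Σ P·[cation]ₒ + Σ P·[anion]ᵢ) / (Σ P·[cation]ᵢ + Σ P·[anion]ₒ)]
Numerator = 1×7.76 + 12×149 + 0.41×17.9 = 1803
Denominator = 1×131 + 12×26.3 + 0.41×123 = 497
Vm = 25.3 · ln(3.6277) = 25.3 × (1.2886) = 32.60 mV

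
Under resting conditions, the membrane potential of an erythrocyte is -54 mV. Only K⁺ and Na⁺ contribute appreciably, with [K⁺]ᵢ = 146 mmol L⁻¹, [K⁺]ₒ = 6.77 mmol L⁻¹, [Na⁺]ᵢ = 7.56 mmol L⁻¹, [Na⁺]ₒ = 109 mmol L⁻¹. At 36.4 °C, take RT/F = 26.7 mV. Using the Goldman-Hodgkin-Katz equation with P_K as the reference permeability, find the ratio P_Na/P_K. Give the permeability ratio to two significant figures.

0.12

Let α = P_Na/P_K. GHK: Vm = 26.7·ln[(Kₒ + α·Naₒ)/(Kᵢ + α·Naᵢ)].
e^(Vm/26.7) = e^(-54.0/26.7) = 0.13233
So 0.13233·(Kᵢ + α·Naᵢ) = Kₒ + α·Naₒ → α = (0.13233·146.0 − 6.77) / (109.0 − 0.13233·7.56)
α = (19.32 − 6.77) / (109.0 − 1) = 12.55/108 = 0.1162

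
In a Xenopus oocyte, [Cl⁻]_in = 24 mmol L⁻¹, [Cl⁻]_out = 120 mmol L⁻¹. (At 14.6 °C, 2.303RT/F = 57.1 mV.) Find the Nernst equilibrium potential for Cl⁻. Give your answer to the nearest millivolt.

E = (57.1/z) · log₁₀([Cl⁻]_out/[Cl⁻]_in) with z = -1.
For an anion, dividing by z = -1 reverses the sign.
= (57.1/-1) · log₁₀(120/24) = -57.10 · log₁₀(5)
= -57.10 · (0.6990) = -39.91 mV

-40 mV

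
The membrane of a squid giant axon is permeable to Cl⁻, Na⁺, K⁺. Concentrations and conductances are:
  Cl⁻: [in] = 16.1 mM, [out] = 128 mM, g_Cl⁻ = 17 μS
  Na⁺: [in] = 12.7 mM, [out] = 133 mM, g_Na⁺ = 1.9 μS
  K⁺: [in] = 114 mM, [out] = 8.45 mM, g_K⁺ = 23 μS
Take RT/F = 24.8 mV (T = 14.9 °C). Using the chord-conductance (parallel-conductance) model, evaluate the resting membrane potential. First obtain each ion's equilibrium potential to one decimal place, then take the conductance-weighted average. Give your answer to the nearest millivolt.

E_Cl⁻ = (24.8/-1)·ln(128/16.1) = -51.4 mV
E_Na⁺ = (24.8/1)·ln(133/12.7) = 58.2 mV
E_K⁺ = (24.8/1)·ln(8.45/114) = -64.5 mV
Vm = (Σ gᵢEᵢ)/(Σ gᵢ) = (17·-51.4 + 1.9·58.2 + 23·-64.5) / (17 + 1.9 + 23)
= -2246.72 / 41.9 = -53.62 mV

-54 mV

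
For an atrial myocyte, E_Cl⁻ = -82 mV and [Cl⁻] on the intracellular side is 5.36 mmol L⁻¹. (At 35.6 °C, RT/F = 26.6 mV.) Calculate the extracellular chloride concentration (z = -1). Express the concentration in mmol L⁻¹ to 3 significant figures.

117 mmol L⁻¹

Nernst: E = (26.6/-1) · ln([out]/[in]), so ln([out]/[in]) = -82.0 × -1 / 26.6 = 3.0827.
[out]/[in] = e^(3.0827) = 21.82.
[out] = 21.82 × 5.36 = 116.9 mmol L⁻¹.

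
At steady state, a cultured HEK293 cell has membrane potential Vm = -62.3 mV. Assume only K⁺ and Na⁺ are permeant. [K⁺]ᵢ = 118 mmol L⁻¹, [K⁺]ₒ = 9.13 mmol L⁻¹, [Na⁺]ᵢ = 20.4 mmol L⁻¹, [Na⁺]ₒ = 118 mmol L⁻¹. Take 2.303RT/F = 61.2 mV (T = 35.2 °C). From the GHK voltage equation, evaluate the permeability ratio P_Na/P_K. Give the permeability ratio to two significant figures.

0.019

Let α = P_Na/P_K. GHK: Vm = 61.2·log₁₀[(Kₒ + α·Naₒ)/(Kᵢ + α·Naᵢ)].
10^(Vm/61.2) = 10^(-62.3/61.2) = 0.095946
So 0.095946·(Kᵢ + α·Naᵢ) = Kₒ + α·Naₒ → α = (0.095946·118.0 − 9.13) / (118.0 − 0.095946·20.4)
α = (11.32 − 9.13) / (118.0 − 1.957) = 2.192/116 = 0.01889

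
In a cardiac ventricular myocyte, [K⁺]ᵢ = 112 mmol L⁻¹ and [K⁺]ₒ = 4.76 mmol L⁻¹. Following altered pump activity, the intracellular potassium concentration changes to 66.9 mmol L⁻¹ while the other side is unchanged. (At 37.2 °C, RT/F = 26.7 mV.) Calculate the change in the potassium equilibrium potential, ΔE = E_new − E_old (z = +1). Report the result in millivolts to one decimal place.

E_old = (26.7/1)·ln(4.76/112) = -84.33 mV
E_new = (26.7/1)·ln(4.76/66.9) = -70.57 mV
ΔE = -70.57 − (-84.33) = 13.76 mV

13.8 mV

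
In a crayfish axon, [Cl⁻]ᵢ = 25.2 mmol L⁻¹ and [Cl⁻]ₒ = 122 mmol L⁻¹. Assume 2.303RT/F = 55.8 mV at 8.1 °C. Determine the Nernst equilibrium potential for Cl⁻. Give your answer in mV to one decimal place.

-38.2 mV

E = (55.8/z) · log₁₀([Cl⁻]_out/[Cl⁻]_in) with z = -1.
For an anion, dividing by z = -1 reverses the sign.
= (55.8/-1) · log₁₀(122/25.2) = -55.80 · log₁₀(4.841)
= -55.80 · (0.6850) = -38.22 mV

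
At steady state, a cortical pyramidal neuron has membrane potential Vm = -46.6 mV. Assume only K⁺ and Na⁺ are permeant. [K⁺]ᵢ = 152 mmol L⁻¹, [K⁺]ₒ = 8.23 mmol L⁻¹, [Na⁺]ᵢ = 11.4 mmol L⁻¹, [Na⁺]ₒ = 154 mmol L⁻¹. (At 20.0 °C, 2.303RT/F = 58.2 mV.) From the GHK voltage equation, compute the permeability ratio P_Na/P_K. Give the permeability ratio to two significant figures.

Let α = P_Na/P_K. GHK: Vm = 58.2·log₁₀[(Kₒ + α·Naₒ)/(Kᵢ + α·Naᵢ)].
10^(Vm/58.2) = 10^(-46.6/58.2) = 0.15824
So 0.15824·(Kᵢ + α·Naᵢ) = Kₒ + α·Naₒ → α = (0.15824·152.0 − 8.23) / (154.0 − 0.15824·11.4)
α = (24.05 − 8.23) / (154.0 − 1.804) = 15.82/152.2 = 0.104

0.10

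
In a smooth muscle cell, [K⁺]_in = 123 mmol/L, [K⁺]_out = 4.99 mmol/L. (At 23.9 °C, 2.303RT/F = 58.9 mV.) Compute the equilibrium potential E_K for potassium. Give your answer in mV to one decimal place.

E = (58.9/z) · log₁₀([K⁺]_out/[K⁺]_in) with z = +1.
= (58.9/1) · log₁₀(4.99/123) = 58.90 · log₁₀(0.04057)
= 58.90 · (-1.3918) = -81.98 mV

-82.0 mV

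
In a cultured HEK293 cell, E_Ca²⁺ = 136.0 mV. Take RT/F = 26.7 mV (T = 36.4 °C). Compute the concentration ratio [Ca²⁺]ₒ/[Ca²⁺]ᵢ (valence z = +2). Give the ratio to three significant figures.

ln([out]/[in]) = E·z/(26.7) = 136.0 × 2 / 26.7 = 10.1873
[out]/[in] = e^(10.1873) = 2.656e+04

26600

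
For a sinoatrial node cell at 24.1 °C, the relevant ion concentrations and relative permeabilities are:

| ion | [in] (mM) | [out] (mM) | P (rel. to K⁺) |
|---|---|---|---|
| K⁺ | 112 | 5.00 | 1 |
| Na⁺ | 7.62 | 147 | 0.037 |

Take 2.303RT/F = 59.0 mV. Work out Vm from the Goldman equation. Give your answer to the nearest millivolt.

-61 mV

Vm = 59.0 · log₁₀[(Σ P·[cation]ₒ + Σ P·[anion]ᵢ) / (Σ P·[cation]ᵢ + Σ P·[anion]ₒ)]
Numerator = 1×5.00 + 0.037×147 = 10.44
Denominator = 1×112 + 0.037×7.62 = 112.3
Vm = 59.0 · log₁₀(0.092971) = 59.0 × (-1.0317) = -60.87 mV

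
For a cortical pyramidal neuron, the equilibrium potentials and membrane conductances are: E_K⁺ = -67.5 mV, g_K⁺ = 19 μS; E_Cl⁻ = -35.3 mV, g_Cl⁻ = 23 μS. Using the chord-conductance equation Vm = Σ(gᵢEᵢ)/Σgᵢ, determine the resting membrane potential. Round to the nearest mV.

-50 mV

Σ gᵢEᵢ = 19·(-67.5) + 23·(-35.3) = -2094.40
Σ gᵢ = 19 + 23 = 42
Vm = -2094.40 / 42 = -49.87 mV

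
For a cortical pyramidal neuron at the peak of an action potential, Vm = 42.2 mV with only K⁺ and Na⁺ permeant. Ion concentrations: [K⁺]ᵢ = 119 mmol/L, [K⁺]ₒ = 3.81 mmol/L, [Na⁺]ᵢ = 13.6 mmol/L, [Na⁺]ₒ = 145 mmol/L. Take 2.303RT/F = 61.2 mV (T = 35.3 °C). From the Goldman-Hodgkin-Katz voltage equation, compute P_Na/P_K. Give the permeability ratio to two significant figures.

Let α = P_Na/P_K. GHK: Vm = 61.2·log₁₀[(Kₒ + α·Naₒ)/(Kᵢ + α·Naᵢ)].
10^(Vm/61.2) = 10^(42.2/61.2) = 4.8926
So 4.8926·(Kᵢ + α·Naᵢ) = Kₒ + α·Naₒ → α = (4.8926·119.0 − 3.81) / (145.0 − 4.8926·13.6)
α = (582.2 − 3.81) / (145.0 − 66.54) = 578.4/78.46 = 7.372

7.4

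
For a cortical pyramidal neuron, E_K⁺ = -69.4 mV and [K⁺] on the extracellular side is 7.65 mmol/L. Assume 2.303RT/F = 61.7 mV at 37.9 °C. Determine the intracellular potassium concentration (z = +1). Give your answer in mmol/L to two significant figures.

Nernst: E = (61.7/1) · log₁₀([out]/[in]), so log₁₀([out]/[in]) = -69.4 × 1 / 61.7 = -1.1248.
[out]/[in] = 10^(-1.1248) = 0.07502.
[in] = 7.65 / 0.07502 = 102 mmol/L.

100 mmol/L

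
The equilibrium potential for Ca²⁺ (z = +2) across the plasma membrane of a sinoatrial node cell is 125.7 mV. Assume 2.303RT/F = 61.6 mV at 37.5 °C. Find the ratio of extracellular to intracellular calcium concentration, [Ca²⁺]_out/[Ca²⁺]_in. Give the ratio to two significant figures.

12000

log₁₀([out]/[in]) = E·z/(61.6) = 125.7 × 2 / 61.6 = 4.0812
[out]/[in] = 10^(4.0812) = 1.206e+04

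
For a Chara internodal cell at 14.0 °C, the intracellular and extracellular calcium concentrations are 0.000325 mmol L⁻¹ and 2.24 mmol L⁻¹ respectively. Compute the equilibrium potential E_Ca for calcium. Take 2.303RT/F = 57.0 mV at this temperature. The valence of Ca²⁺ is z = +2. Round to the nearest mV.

109 mV

E = (57.0/z) · log₁₀([Ca²⁺]_out/[Ca²⁺]_in) with z = +2.
= (57.0/2) · log₁₀(2.24/0.000325) = 28.50 · log₁₀(6892)
= 28.50 · (3.8384) = 109.39 mV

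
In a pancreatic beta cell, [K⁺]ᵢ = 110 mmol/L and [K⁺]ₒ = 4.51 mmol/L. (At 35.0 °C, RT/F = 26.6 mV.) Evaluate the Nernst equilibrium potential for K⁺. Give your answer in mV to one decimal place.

-85.0 mV

E = (26.6/z) · ln([K⁺]_out/[K⁺]_in) with z = +1.
= (26.6/1) · ln(4.51/110) = 26.60 · ln(0.041)
= 26.60 · (-3.1942) = -84.97 mV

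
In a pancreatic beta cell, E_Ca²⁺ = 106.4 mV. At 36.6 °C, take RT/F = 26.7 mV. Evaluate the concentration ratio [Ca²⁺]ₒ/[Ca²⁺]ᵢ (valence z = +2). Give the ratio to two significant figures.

ln([out]/[in]) = E·z/(26.7) = 106.4 × 2 / 26.7 = 7.9700
[out]/[in] = e^(7.9700) = 2893

2900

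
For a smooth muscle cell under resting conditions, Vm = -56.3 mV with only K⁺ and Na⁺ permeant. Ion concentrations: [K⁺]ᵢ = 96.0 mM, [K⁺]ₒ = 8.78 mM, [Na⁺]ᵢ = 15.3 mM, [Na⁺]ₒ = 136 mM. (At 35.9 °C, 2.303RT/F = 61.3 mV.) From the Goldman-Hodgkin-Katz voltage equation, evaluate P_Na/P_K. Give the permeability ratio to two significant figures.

Let α = P_Na/P_K. GHK: Vm = 61.3·log₁₀[(Kₒ + α·Naₒ)/(Kᵢ + α·Naᵢ)].
10^(Vm/61.3) = 10^(-56.3/61.3) = 0.12066
So 0.12066·(Kᵢ + α·Naᵢ) = Kₒ + α·Naₒ → α = (0.12066·96.0 − 8.78) / (136.0 − 0.12066·15.3)
α = (11.58 − 8.78) / (136.0 − 1.846) = 2.803/134.2 = 0.0209

0.021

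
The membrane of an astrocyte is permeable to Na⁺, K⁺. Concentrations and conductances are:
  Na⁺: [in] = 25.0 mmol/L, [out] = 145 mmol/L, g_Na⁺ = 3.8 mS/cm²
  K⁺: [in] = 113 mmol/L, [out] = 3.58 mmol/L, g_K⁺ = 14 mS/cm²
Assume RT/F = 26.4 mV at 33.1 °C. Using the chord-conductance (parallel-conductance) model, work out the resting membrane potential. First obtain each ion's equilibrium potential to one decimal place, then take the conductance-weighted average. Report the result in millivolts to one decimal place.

-61.7 mV

E_Na⁺ = (26.4/1)·ln(145/25.0) = 46.4 mV
E_K⁺ = (26.4/1)·ln(3.58/113) = -91.1 mV
Vm = (Σ gᵢEᵢ)/(Σ gᵢ) = (3.8·46.4 + 14·-91.1) / (3.8 + 14)
= -1099.08 / 17.8 = -61.75 mV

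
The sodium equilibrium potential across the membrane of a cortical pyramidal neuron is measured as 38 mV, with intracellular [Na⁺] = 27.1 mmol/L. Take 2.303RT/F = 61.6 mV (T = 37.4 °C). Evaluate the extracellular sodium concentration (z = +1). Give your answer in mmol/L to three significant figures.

Nernst: E = (61.6/1) · log₁₀([out]/[in]), so log₁₀([out]/[in]) = 38.0 × 1 / 61.6 = 0.6169.
[out]/[in] = 10^(0.6169) = 4.139.
[out] = 4.139 × 27.1 = 112.2 mmol/L.

112 mmol/L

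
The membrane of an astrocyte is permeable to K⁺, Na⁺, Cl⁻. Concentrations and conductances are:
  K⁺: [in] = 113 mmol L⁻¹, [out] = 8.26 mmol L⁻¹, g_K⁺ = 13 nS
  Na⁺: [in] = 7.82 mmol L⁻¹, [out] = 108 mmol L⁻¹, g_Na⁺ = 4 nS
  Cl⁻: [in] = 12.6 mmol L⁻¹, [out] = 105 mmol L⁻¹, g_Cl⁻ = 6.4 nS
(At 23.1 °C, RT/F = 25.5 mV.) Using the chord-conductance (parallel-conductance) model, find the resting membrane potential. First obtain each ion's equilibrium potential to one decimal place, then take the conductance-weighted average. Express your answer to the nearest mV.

-40 mV

E_K⁺ = (25.5/1)·ln(8.26/113) = -66.7 mV
E_Na⁺ = (25.5/1)·ln(108/7.82) = 66.9 mV
E_Cl⁻ = (25.5/-1)·ln(105/12.6) = -54.1 mV
Vm = (Σ gᵢEᵢ)/(Σ gᵢ) = (13·-66.7 + 4·66.9 + 6.4·-54.1) / (13 + 4 + 6.4)
= -945.74 / 23.4 = -40.42 mV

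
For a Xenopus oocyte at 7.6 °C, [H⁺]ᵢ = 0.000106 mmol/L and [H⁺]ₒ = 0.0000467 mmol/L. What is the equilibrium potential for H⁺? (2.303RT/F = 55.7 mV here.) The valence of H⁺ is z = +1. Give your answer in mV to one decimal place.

E = (55.7/z) · log₁₀([H⁺]_out/[H⁺]_in) with z = +1.
= (55.7/1) · log₁₀(0.0000467/0.000106) = 55.70 · log₁₀(0.4406)
= 55.70 · (-0.3560) = -19.83 mV

-19.8 mV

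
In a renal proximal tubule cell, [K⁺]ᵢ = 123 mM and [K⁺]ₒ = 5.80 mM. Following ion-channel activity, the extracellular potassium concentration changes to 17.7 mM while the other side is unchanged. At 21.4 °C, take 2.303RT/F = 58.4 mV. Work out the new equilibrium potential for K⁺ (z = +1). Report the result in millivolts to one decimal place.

After the shift: [K⁺]_out = 17.7, [K⁺]_in = 123 mM.
E_new = (58.4/1)·log₁₀(17.7/123) = 58.40 · (-0.8419) = -49.17 mV

-49.2 mV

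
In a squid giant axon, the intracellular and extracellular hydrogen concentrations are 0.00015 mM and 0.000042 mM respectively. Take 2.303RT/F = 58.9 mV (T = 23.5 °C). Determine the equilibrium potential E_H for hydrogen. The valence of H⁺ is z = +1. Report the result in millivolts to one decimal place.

-32.6 mV

E = (58.9/z) · log₁₀([H⁺]_out/[H⁺]_in) with z = +1.
= (58.9/1) · log₁₀(0.000042/0.00015) = 58.90 · log₁₀(0.28)
= 58.90 · (-0.5528) = -32.56 mV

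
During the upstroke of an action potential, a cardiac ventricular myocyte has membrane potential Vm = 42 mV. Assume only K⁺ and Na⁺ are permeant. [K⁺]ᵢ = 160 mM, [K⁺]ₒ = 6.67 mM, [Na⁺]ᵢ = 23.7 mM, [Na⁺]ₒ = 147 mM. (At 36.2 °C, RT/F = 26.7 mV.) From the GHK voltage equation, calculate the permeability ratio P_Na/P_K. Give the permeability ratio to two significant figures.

Let α = P_Na/P_K. GHK: Vm = 26.7·ln[(Kₒ + α·Naₒ)/(Kᵢ + α·Naᵢ)].
e^(Vm/26.7) = e^(42.0/26.7) = 4.8213
So 4.8213·(Kᵢ + α·Naᵢ) = Kₒ + α·Naₒ → α = (4.8213·160.0 − 6.67) / (147.0 − 4.8213·23.7)
α = (771.4 − 6.67) / (147.0 − 114.3) = 764.7/32.74 = 23.36

23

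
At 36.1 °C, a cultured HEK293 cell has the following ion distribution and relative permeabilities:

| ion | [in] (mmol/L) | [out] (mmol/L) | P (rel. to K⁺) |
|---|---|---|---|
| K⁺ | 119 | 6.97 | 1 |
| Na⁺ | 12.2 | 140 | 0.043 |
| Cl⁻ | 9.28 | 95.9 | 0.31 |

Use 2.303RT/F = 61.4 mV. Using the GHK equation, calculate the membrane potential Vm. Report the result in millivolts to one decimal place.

-59.8 mV

Vm = 61.4 · log₁₀[(Σ P·[cation]ₒ + Σ P·[anion]ᵢ) / (Σ P·[cation]ᵢ + Σ P·[anion]ₒ)]
Numerator = 1×6.97 + 0.043×140 + 0.31×9.28 = 15.87
Denominator = 1×119 + 0.043×12.2 + 0.31×95.9 = 149.3
Vm = 61.4 · log₁₀(0.10631) = 61.4 × (-0.9734) = -59.77 mV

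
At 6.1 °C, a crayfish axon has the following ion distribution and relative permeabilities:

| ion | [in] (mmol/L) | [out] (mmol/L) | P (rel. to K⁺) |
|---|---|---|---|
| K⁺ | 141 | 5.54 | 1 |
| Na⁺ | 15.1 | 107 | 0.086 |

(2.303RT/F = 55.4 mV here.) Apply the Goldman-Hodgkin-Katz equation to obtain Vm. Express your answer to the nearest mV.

Vm = 55.4 · log₁₀[(Σ P·[cation]ₒ + Σ P·[anion]ᵢ) / (Σ P·[cation]ᵢ + Σ P·[anion]ₒ)]
Numerator = 1×5.54 + 0.086×107 = 14.74
Denominator = 1×141 + 0.086×15.1 = 142.3
Vm = 55.4 · log₁₀(0.1036) = 55.4 × (-0.9846) = -54.55 mV

-55 mV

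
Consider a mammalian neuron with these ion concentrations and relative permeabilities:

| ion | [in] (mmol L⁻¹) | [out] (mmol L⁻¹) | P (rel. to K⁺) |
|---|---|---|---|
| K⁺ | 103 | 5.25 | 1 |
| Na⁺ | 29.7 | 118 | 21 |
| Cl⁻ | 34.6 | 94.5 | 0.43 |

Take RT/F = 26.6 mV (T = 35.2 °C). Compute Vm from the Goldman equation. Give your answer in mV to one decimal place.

31.4 mV

Vm = 26.6 · ln[(Σ P·[cation]ₒ + Σ P·[anion]ᵢ) / (Σ P·[cation]ᵢ + Σ P·[anion]ₒ)]
Numerator = 1×5.25 + 21×118 + 0.43×34.6 = 2498
Denominator = 1×103 + 21×29.7 + 0.43×94.5 = 767.3
Vm = 26.6 · ln(3.2556) = 26.6 × (1.1804) = 31.40 mV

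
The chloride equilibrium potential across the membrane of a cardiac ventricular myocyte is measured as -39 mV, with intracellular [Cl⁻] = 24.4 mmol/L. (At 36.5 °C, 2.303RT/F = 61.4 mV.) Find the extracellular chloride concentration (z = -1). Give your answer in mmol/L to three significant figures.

105 mmol/L

Nernst: E = (61.4/-1) · log₁₀([out]/[in]), so log₁₀([out]/[in]) = -39.0 × -1 / 61.4 = 0.6352.
[out]/[in] = 10^(0.6352) = 4.317.
[out] = 4.317 × 24.4 = 105.3 mmol/L.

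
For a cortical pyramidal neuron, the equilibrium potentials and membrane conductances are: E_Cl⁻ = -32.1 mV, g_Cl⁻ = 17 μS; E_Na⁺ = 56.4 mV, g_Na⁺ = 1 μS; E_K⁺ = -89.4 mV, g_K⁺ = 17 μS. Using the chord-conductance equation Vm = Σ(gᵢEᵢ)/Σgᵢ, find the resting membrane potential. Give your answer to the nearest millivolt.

Σ gᵢEᵢ = 17·(-32.1) + 1·(56.4) + 17·(-89.4) = -2009.10
Σ gᵢ = 17 + 1 + 17 = 35
Vm = -2009.10 / 35 = -57.40 mV

-57 mV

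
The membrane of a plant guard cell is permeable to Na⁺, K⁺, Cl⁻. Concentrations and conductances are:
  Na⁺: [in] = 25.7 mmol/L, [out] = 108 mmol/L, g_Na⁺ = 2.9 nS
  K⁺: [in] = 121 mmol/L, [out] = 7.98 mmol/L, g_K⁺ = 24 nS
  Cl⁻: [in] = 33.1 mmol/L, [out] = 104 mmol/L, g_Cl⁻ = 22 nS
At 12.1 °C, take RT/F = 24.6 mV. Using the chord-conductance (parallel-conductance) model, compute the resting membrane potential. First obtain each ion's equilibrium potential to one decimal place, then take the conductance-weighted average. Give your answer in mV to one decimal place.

E_Na⁺ = (24.6/1)·ln(108/25.7) = 35.3 mV
E_K⁺ = (24.6/1)·ln(7.98/121) = -66.9 mV
E_Cl⁻ = (24.6/-1)·ln(104/33.1) = -28.2 mV
Vm = (Σ gᵢEᵢ)/(Σ gᵢ) = (2.9·35.3 + 24·-66.9 + 22·-28.2) / (2.9 + 24 + 22)
= -2123.63 / 48.9 = -43.43 mV

-43.4 mV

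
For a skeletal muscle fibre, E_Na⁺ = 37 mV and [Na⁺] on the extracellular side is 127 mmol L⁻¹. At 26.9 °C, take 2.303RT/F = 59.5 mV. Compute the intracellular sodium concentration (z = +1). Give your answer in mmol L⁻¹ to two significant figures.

30 mmol L⁻¹

Nernst: E = (59.5/1) · log₁₀([out]/[in]), so log₁₀([out]/[in]) = 37.0 × 1 / 59.5 = 0.6218.
[out]/[in] = 10^(0.6218) = 4.186.
[in] = 127 / 4.186 = 30.34 mmol L⁻¹.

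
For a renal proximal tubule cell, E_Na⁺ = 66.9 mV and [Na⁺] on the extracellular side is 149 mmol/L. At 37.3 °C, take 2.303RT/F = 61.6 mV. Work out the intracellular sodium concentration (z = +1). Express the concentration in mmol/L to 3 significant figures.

12.2 mmol/L

Nernst: E = (61.6/1) · log₁₀([out]/[in]), so log₁₀([out]/[in]) = 66.9 × 1 / 61.6 = 1.0860.
[out]/[in] = 10^(1.0860) = 12.19.
[in] = 149 / 12.19 = 12.22 mmol/L.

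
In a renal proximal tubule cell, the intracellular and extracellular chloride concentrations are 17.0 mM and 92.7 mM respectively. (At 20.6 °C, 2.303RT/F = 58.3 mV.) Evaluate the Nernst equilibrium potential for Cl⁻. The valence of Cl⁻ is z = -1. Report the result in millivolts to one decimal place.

E = (58.3/z) · log₁₀([Cl⁻]_out/[Cl⁻]_in) with z = -1.
For an anion, dividing by z = -1 reverses the sign.
= (58.3/-1) · log₁₀(92.7/17.0) = -58.30 · log₁₀(5.453)
= -58.30 · (0.7366) = -42.95 mV

-42.9 mV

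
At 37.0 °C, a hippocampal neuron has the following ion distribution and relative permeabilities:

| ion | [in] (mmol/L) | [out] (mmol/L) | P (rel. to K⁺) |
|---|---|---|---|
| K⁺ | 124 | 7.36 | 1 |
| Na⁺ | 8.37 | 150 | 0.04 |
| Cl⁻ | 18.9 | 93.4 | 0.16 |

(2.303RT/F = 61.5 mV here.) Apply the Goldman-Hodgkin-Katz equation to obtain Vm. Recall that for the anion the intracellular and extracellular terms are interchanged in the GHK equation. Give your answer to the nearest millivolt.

-57 mV

Vm = 61.5 · log₁₀[(Σ P·[cation]ₒ + Σ P·[anion]ᵢ) / (Σ P·[cation]ᵢ + Σ P·[anion]ₒ)]
Numerator = 1×7.36 + 0.04×150 + 0.16×18.9 = 16.38
Denominator = 1×124 + 0.04×8.37 + 0.16×93.4 = 139.3
Vm = 61.5 · log₁₀(0.11763) = 61.5 × (-0.9295) = -57.16 mV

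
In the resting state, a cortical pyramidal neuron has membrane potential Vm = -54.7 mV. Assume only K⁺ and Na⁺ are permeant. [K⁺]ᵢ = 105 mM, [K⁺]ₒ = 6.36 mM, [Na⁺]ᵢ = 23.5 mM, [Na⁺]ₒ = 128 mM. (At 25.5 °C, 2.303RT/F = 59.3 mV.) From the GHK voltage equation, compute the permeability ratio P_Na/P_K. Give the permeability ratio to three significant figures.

0.0495

Let α = P_Na/P_K. GHK: Vm = 59.3·log₁₀[(Kₒ + α·Naₒ)/(Kᵢ + α·Naᵢ)].
10^(Vm/59.3) = 10^(-54.7/59.3) = 0.11956
So 0.11956·(Kᵢ + α·Naᵢ) = Kₒ + α·Naₒ → α = (0.11956·105.0 − 6.36) / (128.0 − 0.11956·23.5)
α = (12.55 − 6.36) / (128.0 − 2.81) = 6.193/125.2 = 0.04947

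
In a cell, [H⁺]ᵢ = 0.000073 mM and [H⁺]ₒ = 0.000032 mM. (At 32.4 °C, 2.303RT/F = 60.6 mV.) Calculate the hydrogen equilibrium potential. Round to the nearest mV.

E = (60.6/z) · log₁₀([H⁺]_out/[H⁺]_in) with z = +1.
= (60.6/1) · log₁₀(0.000032/0.000073) = 60.60 · log₁₀(0.4384)
= 60.60 · (-0.3582) = -21.71 mV

-22 mV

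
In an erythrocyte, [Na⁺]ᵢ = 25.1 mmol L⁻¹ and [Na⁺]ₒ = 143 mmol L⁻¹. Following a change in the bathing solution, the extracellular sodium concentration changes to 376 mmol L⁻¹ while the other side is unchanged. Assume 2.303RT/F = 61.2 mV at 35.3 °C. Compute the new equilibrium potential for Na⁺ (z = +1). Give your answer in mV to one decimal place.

After the shift: [Na⁺]_out = 376, [Na⁺]_in = 25.1 mmol L⁻¹.
E_new = (61.2/1)·log₁₀(376/25.1) = 61.20 · (1.1755) = 71.94 mV

71.9 mV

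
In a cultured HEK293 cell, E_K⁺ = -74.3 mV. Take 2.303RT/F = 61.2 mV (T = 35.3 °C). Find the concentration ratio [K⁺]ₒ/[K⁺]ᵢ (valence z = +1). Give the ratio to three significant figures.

log₁₀([out]/[in]) = E·z/(61.2) = -74.3 × 1 / 61.2 = -1.2141
[out]/[in] = 10^(-1.2141) = 0.06109

0.0611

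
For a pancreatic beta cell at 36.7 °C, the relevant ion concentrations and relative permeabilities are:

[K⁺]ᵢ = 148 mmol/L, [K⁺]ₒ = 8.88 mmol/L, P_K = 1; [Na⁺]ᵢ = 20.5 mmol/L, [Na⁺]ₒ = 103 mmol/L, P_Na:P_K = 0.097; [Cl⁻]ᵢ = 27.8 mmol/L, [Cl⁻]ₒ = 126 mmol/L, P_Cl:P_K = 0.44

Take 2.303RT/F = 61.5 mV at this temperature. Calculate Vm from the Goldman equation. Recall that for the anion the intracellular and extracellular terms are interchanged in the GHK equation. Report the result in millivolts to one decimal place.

-50.4 mV

Vm = 61.5 · log₁₀[(Σ P·[cation]ₒ + Σ P·[anion]ᵢ) / (Σ P·[cation]ᵢ + Σ P·[anion]ₒ)]
Numerator = 1×8.88 + 0.097×103 + 0.44×27.8 = 31.1
Denominator = 1×148 + 0.097×20.5 + 0.44×126 = 205.4
Vm = 61.5 · log₁₀(0.15141) = 61.5 × (-0.8199) = -50.42 mV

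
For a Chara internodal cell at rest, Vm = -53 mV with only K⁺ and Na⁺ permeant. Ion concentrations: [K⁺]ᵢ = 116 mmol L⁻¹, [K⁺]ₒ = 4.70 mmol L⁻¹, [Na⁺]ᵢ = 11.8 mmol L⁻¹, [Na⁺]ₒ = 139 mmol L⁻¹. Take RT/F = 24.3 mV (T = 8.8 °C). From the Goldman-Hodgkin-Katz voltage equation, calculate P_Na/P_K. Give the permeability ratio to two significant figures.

Let α = P_Na/P_K. GHK: Vm = 24.3·ln[(Kₒ + α·Naₒ)/(Kᵢ + α·Naᵢ)].
e^(Vm/24.3) = e^(-53.0/24.3) = 0.11292
So 0.11292·(Kᵢ + α·Naᵢ) = Kₒ + α·Naₒ → α = (0.11292·116.0 − 4.7) / (139.0 − 0.11292·11.8)
α = (13.1 − 4.7) / (139.0 − 1.332) = 8.399/137.7 = 0.06101

0.061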